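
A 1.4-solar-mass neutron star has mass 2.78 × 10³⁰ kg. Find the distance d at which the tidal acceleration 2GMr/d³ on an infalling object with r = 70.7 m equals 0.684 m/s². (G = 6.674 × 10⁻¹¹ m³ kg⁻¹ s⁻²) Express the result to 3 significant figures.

3.37 × 10⁷ m

2GMr/d³ = a_tidal  ⇒  d = (2GMr / a_tidal)^(1/3)
d = (2 × 6.674×10⁻¹¹ × (2.78 × 10³⁰) × (70.7) / (0.684))^(1/3)
  = 3.37 × 10⁷ m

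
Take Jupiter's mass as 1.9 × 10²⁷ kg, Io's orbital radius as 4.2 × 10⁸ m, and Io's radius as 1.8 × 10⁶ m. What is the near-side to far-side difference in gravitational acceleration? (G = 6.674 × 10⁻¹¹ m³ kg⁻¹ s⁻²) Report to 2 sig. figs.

1.2 × 10⁻² m/s²

Δa = 4GMr/d³
   = 4 × (6.674 × 10⁻¹¹) × (1.9 × 10²⁷) × (1.8 × 10⁶) / (4.2 × 10⁸)³
   = 1.2 × 10⁻² m/s²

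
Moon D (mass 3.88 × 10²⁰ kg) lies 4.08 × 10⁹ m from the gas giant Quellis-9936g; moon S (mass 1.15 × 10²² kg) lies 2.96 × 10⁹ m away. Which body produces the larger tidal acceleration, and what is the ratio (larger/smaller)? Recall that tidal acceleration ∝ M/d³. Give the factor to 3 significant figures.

Moon S, by a factor of ≈ 77.6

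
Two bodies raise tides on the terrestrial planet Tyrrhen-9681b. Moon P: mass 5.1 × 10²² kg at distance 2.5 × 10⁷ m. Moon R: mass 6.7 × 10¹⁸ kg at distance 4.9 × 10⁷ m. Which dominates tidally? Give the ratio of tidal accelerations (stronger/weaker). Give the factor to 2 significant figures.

Moon P, by a factor of ≈ 57000

Tidal acceleration ∝ M/d³, so compare M/d³ for each.
Moon P: (5.1 × 10²²) / (2.5 × 10⁷)³ = 3.264
Moon R: (6.7 × 10¹⁸) / (4.9 × 10⁷)³ = 5.695 × 10⁻⁵
Ratio (larger/smaller) = 57000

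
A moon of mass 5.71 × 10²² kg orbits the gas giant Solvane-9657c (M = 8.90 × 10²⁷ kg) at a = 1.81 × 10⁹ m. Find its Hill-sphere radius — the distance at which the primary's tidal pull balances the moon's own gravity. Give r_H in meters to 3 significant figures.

2.33 × 10⁷ m

r_H ≈ a (m/3M)^(1/3)
    = (1.81 × 10⁹) × (5.71 × 10²² / (3 × 8.90 × 10²⁷))^(1/3)
    = 2.33 × 10⁷ m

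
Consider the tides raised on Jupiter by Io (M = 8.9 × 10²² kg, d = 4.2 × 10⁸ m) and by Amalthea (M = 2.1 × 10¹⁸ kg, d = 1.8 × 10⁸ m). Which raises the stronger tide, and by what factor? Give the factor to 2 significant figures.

Io, by a factor of ≈ 3300

Compare M/d³ for the two perturbers:
Io: (8.9 × 10²²) / (4.2 × 10⁸)³ = 1.201 × 10⁻³
Amalthea: (2.1 × 10¹⁸) / (1.8 × 10⁸)³ = 3.601 × 10⁻⁷
Ratio (larger/smaller) = 3300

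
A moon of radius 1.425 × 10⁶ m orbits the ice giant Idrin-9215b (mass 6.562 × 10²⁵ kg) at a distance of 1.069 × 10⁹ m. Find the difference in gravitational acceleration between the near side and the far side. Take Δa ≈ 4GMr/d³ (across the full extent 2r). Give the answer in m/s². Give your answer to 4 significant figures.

2.043 × 10⁻⁵ m/s²

Δa = 4GMr/d³
   = 4 × (6.674 × 10⁻¹¹) × (6.562 × 10²⁵) × (1.425 × 10⁶) / (1.069 × 10⁹)³
   = 2.043 × 10⁻⁵ m/s²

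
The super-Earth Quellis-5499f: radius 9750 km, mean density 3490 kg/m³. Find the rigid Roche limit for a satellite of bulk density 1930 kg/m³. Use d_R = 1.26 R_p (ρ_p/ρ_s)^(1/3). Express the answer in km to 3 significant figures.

15000 km

d_R = 1.26 × 9750 km × (3490/1930)^(1/3)
    = 15000 km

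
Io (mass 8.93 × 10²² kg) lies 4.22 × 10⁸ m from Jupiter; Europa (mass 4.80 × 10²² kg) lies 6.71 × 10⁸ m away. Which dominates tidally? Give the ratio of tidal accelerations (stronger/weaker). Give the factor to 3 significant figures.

Io, by a factor of ≈ 7.48

Tidal acceleration ∝ M/d³, so compare M/d³ for each.
Io: (8.93 × 10²²) / (4.22 × 10⁸)³ = 1.188 × 10⁻³
Europa: (4.80 × 10²²) / (6.71 × 10⁸)³ = 1.589 × 10⁻⁴
Ratio (larger/smaller) = 7.48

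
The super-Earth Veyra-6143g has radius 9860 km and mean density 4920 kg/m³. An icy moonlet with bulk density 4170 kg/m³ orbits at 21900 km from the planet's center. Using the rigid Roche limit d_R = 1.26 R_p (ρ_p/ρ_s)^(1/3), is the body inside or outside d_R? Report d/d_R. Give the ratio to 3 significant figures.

outside; d/d_R ≈ 1.67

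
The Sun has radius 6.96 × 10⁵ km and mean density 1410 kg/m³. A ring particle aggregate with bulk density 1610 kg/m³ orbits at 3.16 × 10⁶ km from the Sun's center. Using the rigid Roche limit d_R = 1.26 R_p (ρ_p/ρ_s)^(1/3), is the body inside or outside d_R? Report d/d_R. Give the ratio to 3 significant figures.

d_R = 1.26 × (6.96 × 10⁵ km) × (1410/1610)^(1/3) = 8.390 × 10⁵ km
d/d_R = (3.16 × 10⁶) / (8.390 × 10⁵) = 3.77
Since d/d_R > 1, the body is outside the Roche limit.

outside; d/d_R ≈ 3.77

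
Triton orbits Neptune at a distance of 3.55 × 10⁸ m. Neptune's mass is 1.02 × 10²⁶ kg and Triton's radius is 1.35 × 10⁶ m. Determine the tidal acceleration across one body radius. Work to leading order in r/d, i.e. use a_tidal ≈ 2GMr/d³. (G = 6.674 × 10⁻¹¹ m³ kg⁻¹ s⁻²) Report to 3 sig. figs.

4.11 × 10⁻⁴ m/s²

The tidal stretch is the gradient of GM/d² times the body's extent r, hence the 1/d³ dependence.
Δa = 2GMr/d³
   = 2 × (6.674 × 10⁻¹¹) × (1.02 × 10²⁶) × (1.35 × 10⁶) / (3.55 × 10⁸)³
   = 4.11 × 10⁻⁴ m/s²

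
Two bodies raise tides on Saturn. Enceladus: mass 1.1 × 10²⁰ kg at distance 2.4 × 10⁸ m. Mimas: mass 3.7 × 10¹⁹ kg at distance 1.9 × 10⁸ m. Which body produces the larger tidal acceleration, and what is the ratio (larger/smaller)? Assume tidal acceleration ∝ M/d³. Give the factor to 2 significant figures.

Compare M/d³ for the two perturbers:
Enceladus: (1.1 × 10²⁰) / (2.4 × 10⁸)³ = 7.957 × 10⁻⁶
Mimas: (3.7 × 10¹⁹) / (1.9 × 10⁸)³ = 5.394 × 10⁻⁶
Ratio (larger/smaller) = 1.5

Enceladus, by a factor of ≈ 1.5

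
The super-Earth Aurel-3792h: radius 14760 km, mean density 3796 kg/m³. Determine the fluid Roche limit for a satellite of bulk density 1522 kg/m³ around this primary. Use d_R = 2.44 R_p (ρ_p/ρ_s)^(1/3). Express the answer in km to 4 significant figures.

d_R = 2.44 × 14760 km × (3796/1522)^(1/3)
    = 48840 km

48840 km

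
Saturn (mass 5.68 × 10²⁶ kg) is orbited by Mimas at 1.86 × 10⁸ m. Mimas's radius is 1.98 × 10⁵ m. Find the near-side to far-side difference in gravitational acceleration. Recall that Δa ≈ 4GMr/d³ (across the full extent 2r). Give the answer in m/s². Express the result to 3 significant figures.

4.67 × 10⁻³ m/s²

The field gradient is 2GM/d³; across the full diameter 2r the difference is 4GMr/d³.
a_tidal = 4GMr/d³
        = 4 × (6.674 × 10⁻¹¹) × (5.68 × 10²⁶) × (1.98 × 10⁵) / (1.86 × 10⁸)³
        = 4.67 × 10⁻³ m/s²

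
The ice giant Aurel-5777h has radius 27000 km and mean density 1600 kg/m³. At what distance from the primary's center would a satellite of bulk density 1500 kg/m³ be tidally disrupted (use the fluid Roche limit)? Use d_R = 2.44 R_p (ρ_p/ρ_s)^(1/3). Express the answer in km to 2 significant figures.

67000 km

d_R = 2.44 × 27000 km × (1600/1500)^(1/3)
    = 67000 km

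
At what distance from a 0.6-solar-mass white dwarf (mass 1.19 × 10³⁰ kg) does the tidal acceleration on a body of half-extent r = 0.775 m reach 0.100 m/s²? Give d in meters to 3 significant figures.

1.07 × 10⁷ m

2GMr/d³ = a_tidal  ⇒  d = (2GMr / a_tidal)^(1/3)
d = (2 × 6.674×10⁻¹¹ × (1.19 × 10³⁰) × (0.775) / (0.100))^(1/3)
  = 1.07 × 10⁷ m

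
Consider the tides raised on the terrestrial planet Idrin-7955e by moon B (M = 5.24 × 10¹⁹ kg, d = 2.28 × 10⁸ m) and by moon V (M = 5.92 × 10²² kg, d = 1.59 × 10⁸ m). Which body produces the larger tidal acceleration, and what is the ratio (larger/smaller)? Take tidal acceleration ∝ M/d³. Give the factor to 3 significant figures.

Compare M/d³ for the two perturbers:
Moon B: (5.24 × 10¹⁹) / (2.28 × 10⁸)³ = 4.421 × 10⁻⁶
Moon V: (5.92 × 10²²) / (1.59 × 10⁸)³ = 1.473 × 10⁻²
Ratio (larger/smaller) = 3330

Moon V, by a factor of ≈ 3330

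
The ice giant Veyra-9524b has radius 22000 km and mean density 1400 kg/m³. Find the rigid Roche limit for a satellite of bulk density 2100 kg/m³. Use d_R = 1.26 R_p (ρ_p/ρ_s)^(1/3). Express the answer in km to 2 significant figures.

24000 km

d_R = 1.26 × 22000 km × (1400/2100)^(1/3)
    = 24000 km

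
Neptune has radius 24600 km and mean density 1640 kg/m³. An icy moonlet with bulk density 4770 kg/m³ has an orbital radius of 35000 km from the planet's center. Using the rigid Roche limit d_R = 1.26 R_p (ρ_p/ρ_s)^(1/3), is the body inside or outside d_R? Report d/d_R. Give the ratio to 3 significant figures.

d_R = 1.26 × (24600 km) × (1640/4770)^(1/3) = 21710 km
d/d_R = (35000) / (21710) = 1.61
Since d/d_R > 1, the body is outside the Roche limit.

outside; d/d_R ≈ 1.61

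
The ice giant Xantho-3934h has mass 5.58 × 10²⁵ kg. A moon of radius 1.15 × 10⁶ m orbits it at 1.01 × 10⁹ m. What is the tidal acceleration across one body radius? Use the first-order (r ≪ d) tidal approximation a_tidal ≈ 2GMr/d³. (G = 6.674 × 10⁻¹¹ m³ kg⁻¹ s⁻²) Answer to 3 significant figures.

8.31 × 10⁻⁶ m/s²

Δg = 2GMr/d³
   = 2 × (6.674 × 10⁻¹¹) × (5.58 × 10²⁵) × (1.15 × 10⁶) / (1.01 × 10⁹)³
   = 8.31 × 10⁻⁶ m/s²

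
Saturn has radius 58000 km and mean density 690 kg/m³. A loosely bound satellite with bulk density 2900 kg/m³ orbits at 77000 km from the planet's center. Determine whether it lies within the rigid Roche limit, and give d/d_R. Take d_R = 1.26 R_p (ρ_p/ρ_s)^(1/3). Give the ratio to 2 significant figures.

outside; d/d_R ≈ 1.7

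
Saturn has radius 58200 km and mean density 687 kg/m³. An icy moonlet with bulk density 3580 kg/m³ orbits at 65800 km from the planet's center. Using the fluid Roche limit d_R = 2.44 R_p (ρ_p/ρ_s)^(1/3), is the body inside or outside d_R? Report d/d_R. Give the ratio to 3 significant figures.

inside; d/d_R ≈ 0.803

d_R = 2.44 × (58200 km) × (687/3580)^(1/3) = 81910 km
d/d_R = (65800) / (81910) = 0.803
Since d/d_R < 1, the body is inside the Roche limit.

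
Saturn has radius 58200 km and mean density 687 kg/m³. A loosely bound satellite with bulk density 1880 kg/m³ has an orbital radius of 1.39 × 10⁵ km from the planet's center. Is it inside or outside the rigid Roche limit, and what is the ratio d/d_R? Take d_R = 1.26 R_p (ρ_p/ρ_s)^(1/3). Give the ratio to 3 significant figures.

outside; d/d_R ≈ 2.65

d_R = 1.26 × (58200 km) × (687/1880)^(1/3) = 52430 km
d/d_R = (1.39 × 10⁵) / (52430) = 2.65
Since d/d_R > 1, the body is outside the Roche limit.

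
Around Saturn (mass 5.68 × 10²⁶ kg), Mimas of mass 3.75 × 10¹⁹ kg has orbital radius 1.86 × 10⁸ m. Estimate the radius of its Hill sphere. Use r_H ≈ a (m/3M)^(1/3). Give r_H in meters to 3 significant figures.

5.21 × 10⁵ m

r_H ≈ a (m/3M)^(1/3)
    = (1.86 × 10⁸) × (3.75 × 10¹⁹ / (3 × 5.68 × 10²⁶))^(1/3)
    = 5.21 × 10⁵ m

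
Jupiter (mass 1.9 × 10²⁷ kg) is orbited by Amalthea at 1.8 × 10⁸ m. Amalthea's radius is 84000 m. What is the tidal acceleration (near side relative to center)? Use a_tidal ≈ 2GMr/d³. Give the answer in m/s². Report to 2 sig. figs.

a_tidal = 2GMr/d³
        = 2 × (6.674 × 10⁻¹¹) × (1.9 × 10²⁷) × (84000) / (1.8 × 10⁸)³
        = 3.7 × 10⁻³ m/s²

3.7 × 10⁻³ m/s²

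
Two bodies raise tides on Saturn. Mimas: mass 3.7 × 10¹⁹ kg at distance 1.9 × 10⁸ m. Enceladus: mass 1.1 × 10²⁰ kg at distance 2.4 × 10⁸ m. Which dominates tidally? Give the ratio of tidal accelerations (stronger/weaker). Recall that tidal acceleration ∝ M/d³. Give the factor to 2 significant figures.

Tidal stretch scales as M/d³; compute that for each body.
Mimas: (3.7 × 10¹⁹) / (1.9 × 10⁸)³ = 5.394 × 10⁻⁶
Enceladus: (1.1 × 10²⁰) / (2.4 × 10⁸)³ = 7.957 × 10⁻⁶
Ratio (larger/smaller) = 1.5

Enceladus, by a factor of ≈ 1.5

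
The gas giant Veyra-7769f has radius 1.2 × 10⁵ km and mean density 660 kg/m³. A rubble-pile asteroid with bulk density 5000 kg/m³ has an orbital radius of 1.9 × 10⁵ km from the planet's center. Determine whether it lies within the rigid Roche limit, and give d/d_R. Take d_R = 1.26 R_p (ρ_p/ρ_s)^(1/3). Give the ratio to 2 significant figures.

d_R = 1.26 × (1.2 × 10⁵ km) × (660/5000)^(1/3) = 76990 km
d/d_R = (1.9 × 10⁵) / (76990) = 2.5
Since d/d_R > 1, the body is outside the Roche limit.

outside; d/d_R ≈ 2.5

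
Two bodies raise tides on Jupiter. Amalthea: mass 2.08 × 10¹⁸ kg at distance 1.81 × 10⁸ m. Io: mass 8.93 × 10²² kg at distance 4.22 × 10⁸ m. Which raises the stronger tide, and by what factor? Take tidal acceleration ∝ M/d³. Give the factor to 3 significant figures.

Io, by a factor of ≈ 3390

Tidal acceleration ∝ M/d³, so compare M/d³ for each.
Amalthea: (2.08 × 10¹⁸) / (1.81 × 10⁸)³ = 3.508 × 10⁻⁷
Io: (8.93 × 10²²) / (4.22 × 10⁸)³ = 1.188 × 10⁻³
Ratio (larger/smaller) = 3390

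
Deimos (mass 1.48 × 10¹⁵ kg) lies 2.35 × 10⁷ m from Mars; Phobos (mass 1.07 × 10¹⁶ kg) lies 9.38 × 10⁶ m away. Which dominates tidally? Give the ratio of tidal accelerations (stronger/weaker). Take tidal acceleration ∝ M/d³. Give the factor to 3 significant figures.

Phobos, by a factor of ≈ 114

Tidal acceleration ∝ M/d³, so compare M/d³ for each.
Deimos: (1.48 × 10¹⁵) / (2.35 × 10⁷)³ = 1.140 × 10⁻⁷
Phobos: (1.07 × 10¹⁶) / (9.38 × 10⁶)³ = 1.297 × 10⁻⁵
Ratio (larger/smaller) = 114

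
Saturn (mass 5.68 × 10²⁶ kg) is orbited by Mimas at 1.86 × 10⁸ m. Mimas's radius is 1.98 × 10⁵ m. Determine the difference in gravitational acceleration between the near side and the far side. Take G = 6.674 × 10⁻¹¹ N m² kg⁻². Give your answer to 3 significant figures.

4.67 × 10⁻³ m/s²

Near-to-far spans 2r, so the tidal difference is twice the near-to-center value: 4GMr/d³.
a_tidal = 4GMr/d³
        = 4 × (6.674 × 10⁻¹¹) × (5.68 × 10²⁶) × (1.98 × 10⁵) / (1.86 × 10⁸)³
        = 4.67 × 10⁻³ m/s²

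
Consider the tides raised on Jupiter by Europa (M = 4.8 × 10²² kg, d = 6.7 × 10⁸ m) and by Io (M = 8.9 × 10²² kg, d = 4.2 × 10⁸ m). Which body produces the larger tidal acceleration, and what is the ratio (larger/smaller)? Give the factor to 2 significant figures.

Io, by a factor of ≈ 7.5

Tidal stretch scales as M/d³; compute that for each body.
Europa: (4.8 × 10²²) / (6.7 × 10⁸)³ = 1.596 × 10⁻⁴
Io: (8.9 × 10²²) / (4.2 × 10⁸)³ = 1.201 × 10⁻³
Ratio (larger/smaller) = 7.5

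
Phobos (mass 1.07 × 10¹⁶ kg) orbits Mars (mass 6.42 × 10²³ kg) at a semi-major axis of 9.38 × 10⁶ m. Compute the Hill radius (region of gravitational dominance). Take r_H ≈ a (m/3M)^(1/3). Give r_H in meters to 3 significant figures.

1.66 × 10⁴ m

r_H ≈ a (m/3M)^(1/3)
    = (9.38 × 10⁶) × (1.07 × 10¹⁶ / (3 × 6.42 × 10²³))^(1/3)
    = 1.66 × 10⁴ m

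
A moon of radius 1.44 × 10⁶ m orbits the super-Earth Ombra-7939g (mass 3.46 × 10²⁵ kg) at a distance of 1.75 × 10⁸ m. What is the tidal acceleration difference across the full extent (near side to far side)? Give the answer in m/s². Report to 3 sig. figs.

2.48 × 10⁻³ m/s²

a_tidal = 4GMr/d³
        = 4 × (6.674 × 10⁻¹¹) × (3.46 × 10²⁵) × (1.44 × 10⁶) / (1.75 × 10⁸)³
        = 2.48 × 10⁻³ m/s²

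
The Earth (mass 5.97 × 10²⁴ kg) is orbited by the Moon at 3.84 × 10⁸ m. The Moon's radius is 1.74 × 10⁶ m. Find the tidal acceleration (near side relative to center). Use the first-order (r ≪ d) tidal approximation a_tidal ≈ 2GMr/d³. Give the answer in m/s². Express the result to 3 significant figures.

a_tidal = 2GMr/d³
        = 2 × (6.674 × 10⁻¹¹) × (5.97 × 10²⁴) × (1.74 × 10⁶) / (3.84 × 10⁸)³
        = 2.45 × 10⁻⁵ m/s²

2.45 × 10⁻⁵ m/s²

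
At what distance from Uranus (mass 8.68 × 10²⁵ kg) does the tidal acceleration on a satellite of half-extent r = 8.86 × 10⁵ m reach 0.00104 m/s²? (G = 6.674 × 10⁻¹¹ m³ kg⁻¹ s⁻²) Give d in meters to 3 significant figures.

2GMr/d³ = a_tidal  ⇒  d = (2GMr / a_tidal)^(1/3)
d = (2 × 6.674×10⁻¹¹ × (8.68 × 10²⁵) × (8.86 × 10⁵) / (0.00104))^(1/3)
  = 2.15 × 10⁸ m

2.15 × 10⁸ m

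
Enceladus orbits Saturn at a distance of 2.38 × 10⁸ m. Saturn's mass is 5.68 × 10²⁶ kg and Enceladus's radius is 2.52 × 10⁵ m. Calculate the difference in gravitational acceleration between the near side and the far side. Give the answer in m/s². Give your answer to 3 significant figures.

2.83 × 10⁻³ m/s²

a_tidal = 4GMr/d³
        = 4 × (6.674 × 10⁻¹¹) × (5.68 × 10²⁶) × (2.52 × 10⁵) / (2.38 × 10⁸)³
        = 2.83 × 10⁻³ m/s²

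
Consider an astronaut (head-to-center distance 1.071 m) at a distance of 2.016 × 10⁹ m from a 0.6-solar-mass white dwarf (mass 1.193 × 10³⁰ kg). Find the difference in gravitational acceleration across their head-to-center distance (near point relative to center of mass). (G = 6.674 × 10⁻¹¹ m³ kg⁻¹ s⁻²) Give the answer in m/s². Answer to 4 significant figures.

2.081 × 10⁻⁸ m/s²

Since r ≪ d, expand the inverse-square field across one radius to get the leading 2GMr/d³ term.
Δg = 2GMr/d³
   = 2 × (6.674 × 10⁻¹¹) × (1.193 × 10³⁰) × (1.071) / (2.016 × 10⁹)³
   = 2.081 × 10⁻⁸ m/s²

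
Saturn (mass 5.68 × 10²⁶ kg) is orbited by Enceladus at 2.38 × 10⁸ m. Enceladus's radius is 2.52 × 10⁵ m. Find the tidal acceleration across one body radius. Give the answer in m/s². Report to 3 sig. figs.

1.42 × 10⁻³ m/s²

Differencing GM/(d−r)² and GM/d² to first order in r/d gives 2GMr/d³.
Δa = 2GMr/d³
   = 2 × (6.674 × 10⁻¹¹) × (5.68 × 10²⁶) × (2.52 × 10⁵) / (2.38 × 10⁸)³
   = 1.42 × 10⁻³ m/s²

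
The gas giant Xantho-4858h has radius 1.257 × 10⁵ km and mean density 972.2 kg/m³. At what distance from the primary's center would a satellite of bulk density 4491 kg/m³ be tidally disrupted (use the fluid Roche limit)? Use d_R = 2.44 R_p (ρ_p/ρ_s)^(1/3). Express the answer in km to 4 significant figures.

d_R = 2.44 × 1.257 × 10⁵ km × (972.2/4491)^(1/3)
    = 1.842 × 10⁵ km

1.842 × 10⁵ km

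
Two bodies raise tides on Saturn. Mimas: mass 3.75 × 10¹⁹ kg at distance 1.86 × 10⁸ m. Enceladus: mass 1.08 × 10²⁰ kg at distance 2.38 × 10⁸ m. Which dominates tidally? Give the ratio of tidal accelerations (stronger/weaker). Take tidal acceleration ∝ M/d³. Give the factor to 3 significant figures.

Tidal stretch scales as M/d³; compute that for each body.
Mimas: (3.75 × 10¹⁹) / (1.86 × 10⁸)³ = 5.828 × 10⁻⁶
Enceladus: (1.08 × 10²⁰) / (2.38 × 10⁸)³ = 8.011 × 10⁻⁶
Ratio (larger/smaller) = 1.37

Enceladus, by a factor of ≈ 1.37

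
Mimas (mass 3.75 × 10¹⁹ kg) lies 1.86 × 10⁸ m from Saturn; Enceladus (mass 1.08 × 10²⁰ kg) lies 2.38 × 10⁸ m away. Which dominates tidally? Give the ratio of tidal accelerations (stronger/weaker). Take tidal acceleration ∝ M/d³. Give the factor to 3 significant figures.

Compare M/d³ for the two perturbers:
Mimas: (3.75 × 10¹⁹) / (1.86 × 10⁸)³ = 5.828 × 10⁻⁶
Enceladus: (1.08 × 10²⁰) / (2.38 × 10⁸)³ = 8.011 × 10⁻⁶
Ratio (larger/smaller) = 1.37

Enceladus, by a factor of ≈ 1.37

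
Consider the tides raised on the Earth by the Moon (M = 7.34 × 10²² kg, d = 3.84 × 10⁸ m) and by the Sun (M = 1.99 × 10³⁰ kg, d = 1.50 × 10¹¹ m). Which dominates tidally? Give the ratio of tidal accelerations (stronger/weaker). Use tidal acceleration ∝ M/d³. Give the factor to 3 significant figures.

The Moon, by a factor of ≈ 2.20

The tide-raising term goes as M/d³ (the gradient of a 1/d² field).
The Moon: (7.34 × 10²²) / (3.84 × 10⁸)³ = 1.296 × 10⁻³
The Sun: (1.99 × 10³⁰) / (1.50 × 10¹¹)³ = 5.896 × 10⁻⁴
Ratio (larger/smaller) = 2.20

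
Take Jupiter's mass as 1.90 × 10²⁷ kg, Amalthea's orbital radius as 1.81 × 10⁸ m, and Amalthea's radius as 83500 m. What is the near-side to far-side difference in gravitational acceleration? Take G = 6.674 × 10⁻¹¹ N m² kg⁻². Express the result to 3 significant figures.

7.14 × 10⁻³ m/s²

Δa = 4GMr/d³
   = 4 × (6.674 × 10⁻¹¹) × (1.90 × 10²⁷) × (83500) / (1.81 × 10⁸)³
   = 7.14 × 10⁻³ m/s²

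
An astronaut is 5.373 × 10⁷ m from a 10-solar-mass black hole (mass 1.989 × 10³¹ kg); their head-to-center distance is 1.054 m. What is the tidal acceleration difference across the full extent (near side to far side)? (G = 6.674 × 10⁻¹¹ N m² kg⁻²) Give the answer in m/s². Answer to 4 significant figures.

Δa = 4GMr/d³
   = 4 × (6.674 × 10⁻¹¹) × (1.989 × 10³¹) × (1.054) / (5.373 × 10⁷)³
   = 3.608 × 10⁻² m/s²

3.608 × 10⁻² m/s²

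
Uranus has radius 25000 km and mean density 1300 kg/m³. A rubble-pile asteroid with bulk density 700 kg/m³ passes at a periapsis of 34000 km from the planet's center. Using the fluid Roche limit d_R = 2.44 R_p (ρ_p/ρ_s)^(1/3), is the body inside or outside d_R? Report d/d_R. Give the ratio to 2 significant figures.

inside; d/d_R ≈ 0.45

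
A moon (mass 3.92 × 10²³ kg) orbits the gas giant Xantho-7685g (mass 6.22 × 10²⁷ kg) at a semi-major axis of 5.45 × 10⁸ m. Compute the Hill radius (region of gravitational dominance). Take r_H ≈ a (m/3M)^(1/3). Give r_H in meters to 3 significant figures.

r_H ≈ a (m/3M)^(1/3)
    = (5.45 × 10⁸) × (3.92 × 10²³ / (3 × 6.22 × 10²⁷))^(1/3)
    = 1.50 × 10⁷ m

1.50 × 10⁷ m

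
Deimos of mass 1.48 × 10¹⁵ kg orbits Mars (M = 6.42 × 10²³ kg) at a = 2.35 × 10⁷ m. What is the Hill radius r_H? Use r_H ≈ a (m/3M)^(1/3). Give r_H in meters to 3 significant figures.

2.15 × 10⁴ m

r_H ≈ a (m/3M)^(1/3)
    = (2.35 × 10⁷) × (1.48 × 10¹⁵ / (3 × 6.42 × 10²³))^(1/3)
    = 2.15 × 10⁴ m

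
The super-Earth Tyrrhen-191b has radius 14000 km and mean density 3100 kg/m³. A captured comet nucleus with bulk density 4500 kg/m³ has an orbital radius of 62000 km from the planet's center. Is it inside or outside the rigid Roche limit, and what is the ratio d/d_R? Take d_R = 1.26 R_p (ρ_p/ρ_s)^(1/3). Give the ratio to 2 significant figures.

d_R = 1.26 × (14000 km) × (3100/4500)^(1/3) = 15580 km
d/d_R = (62000) / (15580) = 4.0
Since d/d_R > 1, the body is outside the Roche limit.

outside; d/d_R ≈ 4.0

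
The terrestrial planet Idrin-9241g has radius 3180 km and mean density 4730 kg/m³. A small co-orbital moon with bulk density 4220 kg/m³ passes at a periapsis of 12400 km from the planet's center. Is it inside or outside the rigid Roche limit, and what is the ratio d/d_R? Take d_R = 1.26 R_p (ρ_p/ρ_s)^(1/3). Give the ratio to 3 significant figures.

outside; d/d_R ≈ 2.98

d_R = 1.26 × (3180 km) × (4730/4220)^(1/3) = 4162 km
d/d_R = (12400) / (4162) = 2.98
Since d/d_R > 1, the body is outside the Roche limit.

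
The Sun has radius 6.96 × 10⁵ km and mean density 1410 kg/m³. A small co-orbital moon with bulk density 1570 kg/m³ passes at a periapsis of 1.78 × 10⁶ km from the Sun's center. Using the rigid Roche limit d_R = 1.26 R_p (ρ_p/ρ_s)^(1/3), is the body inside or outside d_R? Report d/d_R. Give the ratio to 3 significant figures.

outside; d/d_R ≈ 2.10

d_R = 1.26 × (6.96 × 10⁵ km) × (1410/1570)^(1/3) = 8.461 × 10⁵ km
d/d_R = (1.78 × 10⁶) / (8.461 × 10⁵) = 2.10
Since d/d_R > 1, the body is outside the Roche limit.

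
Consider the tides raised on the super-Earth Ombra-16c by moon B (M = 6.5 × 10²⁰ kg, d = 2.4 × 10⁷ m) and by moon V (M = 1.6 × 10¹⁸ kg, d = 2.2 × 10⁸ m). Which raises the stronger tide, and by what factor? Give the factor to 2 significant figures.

Moon B, by a factor of ≈ 3.1 × 10⁵

Compare M/d³ for the two perturbers:
Moon B: (6.5 × 10²⁰) / (2.4 × 10⁷)³ = 4.702 × 10⁻²
Moon V: (1.6 × 10¹⁸) / (2.2 × 10⁸)³ = 1.503 × 10⁻⁷
Ratio (larger/smaller) = 3.1 × 10⁵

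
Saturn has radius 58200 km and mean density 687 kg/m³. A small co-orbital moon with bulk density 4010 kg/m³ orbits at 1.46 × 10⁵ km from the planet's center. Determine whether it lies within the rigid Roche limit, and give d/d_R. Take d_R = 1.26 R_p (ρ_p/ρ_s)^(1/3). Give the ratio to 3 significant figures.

d_R = 1.26 × (58200 km) × (687/4010)^(1/3) = 40730 km
d/d_R = (1.46 × 10⁵) / (40730) = 3.58
Since d/d_R > 1, the body is outside the Roche limit.

outside; d/d_R ≈ 3.58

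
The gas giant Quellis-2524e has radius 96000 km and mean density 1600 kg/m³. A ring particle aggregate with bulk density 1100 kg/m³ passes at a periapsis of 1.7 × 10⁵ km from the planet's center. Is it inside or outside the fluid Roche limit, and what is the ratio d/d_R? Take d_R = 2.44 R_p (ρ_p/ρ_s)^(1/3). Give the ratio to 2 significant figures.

inside; d/d_R ≈ 0.64

d_R = 2.44 × (96000 km) × (1600/1100)^(1/3) = 2.654 × 10⁵ km
d/d_R = (1.7 × 10⁵) / (2.654 × 10⁵) = 0.64
Since d/d_R < 1, the body is inside the Roche limit.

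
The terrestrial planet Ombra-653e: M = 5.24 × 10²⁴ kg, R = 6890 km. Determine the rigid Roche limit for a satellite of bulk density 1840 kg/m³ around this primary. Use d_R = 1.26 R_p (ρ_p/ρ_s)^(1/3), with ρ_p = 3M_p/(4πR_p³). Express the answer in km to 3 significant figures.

11100 km

ρ_p = 3M_p/(4πR_p³) = 3 × (5.24 × 10²⁴) / (4π × (6.89 × 10⁶ m)³) = 3820 kg/m³
d_R = 1.26 × 6890 km × (3820/1840)^(1/3)
    = 11100 km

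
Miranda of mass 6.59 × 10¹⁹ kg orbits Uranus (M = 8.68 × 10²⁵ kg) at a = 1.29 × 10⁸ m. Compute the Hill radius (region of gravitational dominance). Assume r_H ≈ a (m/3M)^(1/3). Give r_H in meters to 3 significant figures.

8.16 × 10⁵ m

r_H ≈ a (m/3M)^(1/3)
    = (1.29 × 10⁸) × (6.59 × 10¹⁹ / (3 × 8.68 × 10²⁵))^(1/3)
    = 8.16 × 10⁵ m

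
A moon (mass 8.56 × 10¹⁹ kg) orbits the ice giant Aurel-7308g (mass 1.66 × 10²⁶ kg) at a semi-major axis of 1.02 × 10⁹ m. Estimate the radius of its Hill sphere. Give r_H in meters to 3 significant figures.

5.67 × 10⁶ m

r_H ≈ a (m/3M)^(1/3)
    = (1.02 × 10⁹) × (8.56 × 10¹⁹ / (3 × 1.66 × 10²⁶))^(1/3)
    = 5.67 × 10⁶ m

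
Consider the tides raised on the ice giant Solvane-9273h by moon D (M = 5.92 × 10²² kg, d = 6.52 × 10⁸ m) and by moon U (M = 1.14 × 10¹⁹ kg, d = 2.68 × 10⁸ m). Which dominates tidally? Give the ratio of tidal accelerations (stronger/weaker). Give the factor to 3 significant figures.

Tidal stretch scales as M/d³; compute that for each body.
Moon D: (5.92 × 10²²) / (6.52 × 10⁸)³ = 2.136 × 10⁻⁴
Moon U: (1.14 × 10¹⁹) / (2.68 × 10⁸)³ = 5.922 × 10⁻⁷
Ratio (larger/smaller) = 361

Moon D, by a factor of ≈ 361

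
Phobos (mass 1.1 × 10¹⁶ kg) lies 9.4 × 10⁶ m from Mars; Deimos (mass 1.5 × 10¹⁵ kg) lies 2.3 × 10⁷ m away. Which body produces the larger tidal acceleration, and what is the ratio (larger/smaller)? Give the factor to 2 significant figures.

Compare M/d³ for the two perturbers:
Phobos: (1.1 × 10¹⁶) / (9.4 × 10⁶)³ = 1.324 × 10⁻⁵
Deimos: (1.5 × 10¹⁵) / (2.3 × 10⁷)³ = 1.233 × 10⁻⁷
Ratio (larger/smaller) = 110

Phobos, by a factor of ≈ 110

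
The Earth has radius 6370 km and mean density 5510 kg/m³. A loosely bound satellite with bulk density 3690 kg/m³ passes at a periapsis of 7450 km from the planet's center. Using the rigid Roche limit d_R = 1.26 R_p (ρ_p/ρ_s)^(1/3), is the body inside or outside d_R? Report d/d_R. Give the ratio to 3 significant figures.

d_R = 1.26 × (6370 km) × (5510/3690)^(1/3) = 9174 km
d/d_R = (7450) / (9174) = 0.812
Since d/d_R < 1, the body is inside the Roche limit.

inside; d/d_R ≈ 0.812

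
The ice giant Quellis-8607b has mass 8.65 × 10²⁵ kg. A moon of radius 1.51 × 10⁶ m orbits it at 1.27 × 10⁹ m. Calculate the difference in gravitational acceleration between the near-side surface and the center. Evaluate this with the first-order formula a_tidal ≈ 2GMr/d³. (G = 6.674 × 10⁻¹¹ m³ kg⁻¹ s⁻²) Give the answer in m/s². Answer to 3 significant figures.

8.51 × 10⁻⁶ m/s²

Δg = 2GMr/d³
   = 2 × (6.674 × 10⁻¹¹) × (8.65 × 10²⁵) × (1.51 × 10⁶) / (1.27 × 10⁹)³
   = 8.51 × 10⁻⁶ m/s²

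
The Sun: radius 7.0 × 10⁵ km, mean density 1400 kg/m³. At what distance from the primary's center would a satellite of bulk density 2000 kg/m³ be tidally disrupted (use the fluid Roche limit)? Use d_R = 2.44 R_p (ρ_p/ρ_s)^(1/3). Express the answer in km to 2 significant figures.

1.5 × 10⁶ km

d_R = 2.44 × 7.0 × 10⁵ km × (1400/2000)^(1/3)
    = 1.5 × 10⁶ km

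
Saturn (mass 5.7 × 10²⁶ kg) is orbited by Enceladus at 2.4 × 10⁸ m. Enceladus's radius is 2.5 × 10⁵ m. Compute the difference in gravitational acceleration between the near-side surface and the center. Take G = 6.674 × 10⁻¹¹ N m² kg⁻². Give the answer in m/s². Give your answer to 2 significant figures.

1.4 × 10⁻³ m/s²

Δg = 2GMr/d³
   = 2 × (6.674 × 10⁻¹¹) × (5.7 × 10²⁶) × (2.5 × 10⁵) / (2.4 × 10⁸)³
   = 1.4 × 10⁻³ m/s²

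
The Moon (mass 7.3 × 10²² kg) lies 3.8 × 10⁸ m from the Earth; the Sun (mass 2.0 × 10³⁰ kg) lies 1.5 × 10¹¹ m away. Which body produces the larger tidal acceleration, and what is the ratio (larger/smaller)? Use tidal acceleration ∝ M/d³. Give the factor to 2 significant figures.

The Moon, by a factor of ≈ 2.2

The tide-raising term goes as M/d³ (the gradient of a 1/d² field).
The Moon: (7.3 × 10²²) / (3.8 × 10⁸)³ = 1.330 × 10⁻³
The Sun: (2.0 × 10³⁰) / (1.5 × 10¹¹)³ = 5.926 × 10⁻⁴
Ratio (larger/smaller) = 2.2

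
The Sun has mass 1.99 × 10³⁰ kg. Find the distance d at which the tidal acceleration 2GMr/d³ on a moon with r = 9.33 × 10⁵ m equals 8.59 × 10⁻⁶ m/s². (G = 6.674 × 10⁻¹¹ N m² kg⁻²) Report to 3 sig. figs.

2GMr/d³ = a_tidal  ⇒  d = (2GMr / a_tidal)^(1/3)
d = (2 × 6.674×10⁻¹¹ × (1.99 × 10³⁰) × (9.33 × 10⁵) / (8.59 × 10⁻⁶))^(1/3)
  = 3.07 × 10¹⁰ m

3.07 × 10¹⁰ m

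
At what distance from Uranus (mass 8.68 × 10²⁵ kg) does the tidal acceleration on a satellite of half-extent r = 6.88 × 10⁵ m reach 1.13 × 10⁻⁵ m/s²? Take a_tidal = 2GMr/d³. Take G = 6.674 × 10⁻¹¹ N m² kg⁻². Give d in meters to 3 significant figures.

2GMr/d³ = a_tidal  ⇒  d = (2GMr / a_tidal)^(1/3)
d = (2 × 6.674×10⁻¹¹ × (8.68 × 10²⁵) × (6.88 × 10⁵) / (1.13 × 10⁻⁵))^(1/3)
  = 8.90 × 10⁸ m

8.90 × 10⁸ m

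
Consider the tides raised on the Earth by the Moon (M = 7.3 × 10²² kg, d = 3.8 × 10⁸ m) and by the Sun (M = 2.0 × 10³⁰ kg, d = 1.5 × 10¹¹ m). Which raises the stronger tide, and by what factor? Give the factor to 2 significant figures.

The tide-raising term goes as M/d³ (the gradient of a 1/d² field).
The Moon: (7.3 × 10²²) / (3.8 × 10⁸)³ = 1.330 × 10⁻³
The Sun: (2.0 × 10³⁰) / (1.5 × 10¹¹)³ = 5.926 × 10⁻⁴
Ratio (larger/smaller) = 2.2

The Moon, by a factor of ≈ 2.2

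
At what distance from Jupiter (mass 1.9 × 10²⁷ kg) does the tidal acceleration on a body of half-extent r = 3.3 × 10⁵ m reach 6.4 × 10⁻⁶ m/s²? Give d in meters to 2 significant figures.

2.4 × 10⁹ m

2GMr/d³ = a_tidal  ⇒  d = (2GMr / a_tidal)^(1/3)
d = (2 × 6.674×10⁻¹¹ × (1.9 × 10²⁷) × (3.3 × 10⁵) / (6.4 × 10⁻⁶))^(1/3)
  = 2.4 × 10⁹ m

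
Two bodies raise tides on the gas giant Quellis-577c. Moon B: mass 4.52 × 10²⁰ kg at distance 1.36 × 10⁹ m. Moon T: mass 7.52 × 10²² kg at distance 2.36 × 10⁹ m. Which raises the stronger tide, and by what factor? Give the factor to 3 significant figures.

Moon T, by a factor of ≈ 31.8

The tide-raising term goes as M/d³ (the gradient of a 1/d² field).
Moon B: (4.52 × 10²⁰) / (1.36 × 10⁹)³ = 1.797 × 10⁻⁷
Moon T: (7.52 × 10²²) / (2.36 × 10⁹)³ = 5.721 × 10⁻⁶
Ratio (larger/smaller) = 31.8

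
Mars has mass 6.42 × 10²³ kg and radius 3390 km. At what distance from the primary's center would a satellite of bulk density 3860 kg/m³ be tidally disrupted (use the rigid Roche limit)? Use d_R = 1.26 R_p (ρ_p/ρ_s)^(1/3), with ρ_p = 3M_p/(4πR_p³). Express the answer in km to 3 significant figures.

4300 km

ρ_p = 3M_p/(4πR_p³) = 3 × (6.42 × 10²³) / (4π × (3.39 × 10⁶ m)³) = 3930 kg/m³
d_R = 1.26 × 3390 km × (3930/3860)^(1/3)
    = 4300 km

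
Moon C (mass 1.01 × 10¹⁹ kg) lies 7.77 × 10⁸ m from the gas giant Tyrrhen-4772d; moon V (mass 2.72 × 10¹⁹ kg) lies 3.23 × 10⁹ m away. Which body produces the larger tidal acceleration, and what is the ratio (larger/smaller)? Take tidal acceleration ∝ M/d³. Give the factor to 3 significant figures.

Moon C, by a factor of ≈ 26.7

The tide-raising term goes as M/d³ (the gradient of a 1/d² field).
Moon C: (1.01 × 10¹⁹) / (7.77 × 10⁸)³ = 2.153 × 10⁻⁸
Moon V: (2.72 × 10¹⁹) / (3.23 × 10⁹)³ = 8.072 × 10⁻¹⁰
Ratio (larger/smaller) = 26.7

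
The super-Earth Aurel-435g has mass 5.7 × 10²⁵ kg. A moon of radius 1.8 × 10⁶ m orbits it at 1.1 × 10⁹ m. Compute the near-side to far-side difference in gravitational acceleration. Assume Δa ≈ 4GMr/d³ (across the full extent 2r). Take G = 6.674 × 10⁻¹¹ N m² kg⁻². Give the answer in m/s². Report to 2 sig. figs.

2.1 × 10⁻⁵ m/s²

The field gradient is 2GM/d³; across the full diameter 2r the difference is 4GMr/d³.
Δg = 4GMr/d³
   = 4 × (6.674 × 10⁻¹¹) × (5.7 × 10²⁵) × (1.8 × 10⁶) / (1.1 × 10⁹)³
   = 2.1 × 10⁻⁵ m/s²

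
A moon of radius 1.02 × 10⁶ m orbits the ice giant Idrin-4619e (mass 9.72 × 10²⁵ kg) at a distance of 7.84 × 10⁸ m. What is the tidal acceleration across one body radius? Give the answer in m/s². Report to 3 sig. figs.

a_tidal = 2GMr/d³
        = 2 × (6.674 × 10⁻¹¹) × (9.72 × 10²⁵) × (1.02 × 10⁶) / (7.84 × 10⁸)³
        = 2.75 × 10⁻⁵ m/s²

2.75 × 10⁻⁵ m/s²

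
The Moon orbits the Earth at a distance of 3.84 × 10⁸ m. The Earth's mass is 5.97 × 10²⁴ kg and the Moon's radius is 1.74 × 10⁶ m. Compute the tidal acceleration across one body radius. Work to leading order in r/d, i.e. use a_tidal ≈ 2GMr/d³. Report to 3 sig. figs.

2.45 × 10⁻⁵ m/s²

Differencing GM/(d−r)² and GM/d² to first order in r/d gives 2GMr/d³.
a_tidal = 2GMr/d³
        = 2 × (6.674 × 10⁻¹¹) × (5.97 × 10²⁴) × (1.74 × 10⁶) / (3.84 × 10⁸)³
        = 2.45 × 10⁻⁵ m/s²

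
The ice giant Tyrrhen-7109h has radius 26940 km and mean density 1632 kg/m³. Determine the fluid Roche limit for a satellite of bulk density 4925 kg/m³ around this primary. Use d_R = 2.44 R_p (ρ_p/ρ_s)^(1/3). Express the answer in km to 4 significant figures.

45490 km

d_R = 2.44 × 26940 km × (1632/4925)^(1/3)
    = 45490 km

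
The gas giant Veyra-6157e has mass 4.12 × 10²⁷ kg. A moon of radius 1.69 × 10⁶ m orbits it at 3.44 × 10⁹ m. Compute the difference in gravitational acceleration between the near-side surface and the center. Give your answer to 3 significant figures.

Δg = 2GMr/d³
   = 2 × (6.674 × 10⁻¹¹) × (4.12 × 10²⁷) × (1.69 × 10⁶) / (3.44 × 10⁹)³
   = 2.28 × 10⁻⁵ m/s²

2.28 × 10⁻⁵ m/s²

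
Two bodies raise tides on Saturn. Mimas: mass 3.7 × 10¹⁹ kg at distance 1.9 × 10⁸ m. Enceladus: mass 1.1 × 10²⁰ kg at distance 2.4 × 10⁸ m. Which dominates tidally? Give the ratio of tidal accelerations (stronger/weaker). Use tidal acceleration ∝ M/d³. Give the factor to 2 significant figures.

Enceladus, by a factor of ≈ 1.5

Tidal stretch scales as M/d³; compute that for each body.
Mimas: (3.7 × 10¹⁹) / (1.9 × 10⁸)³ = 5.394 × 10⁻⁶
Enceladus: (1.1 × 10²⁰) / (2.4 × 10⁸)³ = 7.957 × 10⁻⁶
Ratio (larger/smaller) = 1.5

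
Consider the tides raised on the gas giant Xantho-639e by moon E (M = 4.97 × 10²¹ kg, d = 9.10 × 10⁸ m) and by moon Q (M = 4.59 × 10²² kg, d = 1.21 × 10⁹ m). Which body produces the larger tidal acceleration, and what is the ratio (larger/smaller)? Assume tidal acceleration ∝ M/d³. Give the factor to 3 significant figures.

The tide-raising term goes as M/d³ (the gradient of a 1/d² field).
Moon E: (4.97 × 10²¹) / (9.10 × 10⁸)³ = 6.595 × 10⁻⁶
Moon Q: (4.59 × 10²²) / (1.21 × 10⁹)³ = 2.591 × 10⁻⁵
Ratio (larger/smaller) = 3.93

Moon Q, by a factor of ≈ 3.93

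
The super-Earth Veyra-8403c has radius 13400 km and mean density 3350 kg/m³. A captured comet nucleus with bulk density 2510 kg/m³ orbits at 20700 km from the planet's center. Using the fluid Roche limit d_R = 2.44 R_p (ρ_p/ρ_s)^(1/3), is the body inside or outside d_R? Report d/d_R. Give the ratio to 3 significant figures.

d_R = 2.44 × (13400 km) × (3350/2510)^(1/3) = 36000 km
d/d_R = (20700) / (36000) = 0.575
Since d/d_R < 1, the body is inside the Roche limit.

inside; d/d_R ≈ 0.575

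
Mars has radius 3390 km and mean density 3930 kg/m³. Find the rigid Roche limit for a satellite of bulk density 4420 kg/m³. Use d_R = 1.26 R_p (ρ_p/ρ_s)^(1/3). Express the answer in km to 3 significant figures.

4110 km

d_R = 1.26 × 3390 km × (3930/4420)^(1/3)
    = 4110 km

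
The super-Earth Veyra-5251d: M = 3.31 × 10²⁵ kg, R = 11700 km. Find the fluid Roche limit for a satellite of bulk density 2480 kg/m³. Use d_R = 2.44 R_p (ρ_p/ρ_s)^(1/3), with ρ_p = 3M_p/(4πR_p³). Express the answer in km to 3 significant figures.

35900 km

ρ_p = 3M_p/(4πR_p³) = 3 × (3.31 × 10²⁵) / (4π × (1.17 × 10⁷ m)³) = 4930 kg/m³
d_R = 2.44 × 11700 km × (4930/2480)^(1/3)
    = 35900 km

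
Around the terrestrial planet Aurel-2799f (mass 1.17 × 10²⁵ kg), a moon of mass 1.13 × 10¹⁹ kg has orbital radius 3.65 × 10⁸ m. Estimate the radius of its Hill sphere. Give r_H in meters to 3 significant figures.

r_H ≈ a (m/3M)^(1/3)
    = (3.65 × 10⁸) × (1.13 × 10¹⁹ / (3 × 1.17 × 10²⁵))^(1/3)
    = 2.50 × 10⁶ m

2.50 × 10⁶ m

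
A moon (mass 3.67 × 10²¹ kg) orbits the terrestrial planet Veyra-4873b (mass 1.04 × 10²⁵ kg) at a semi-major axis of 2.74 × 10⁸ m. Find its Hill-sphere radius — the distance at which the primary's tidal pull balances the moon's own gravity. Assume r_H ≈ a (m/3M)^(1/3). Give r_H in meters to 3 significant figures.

r_H ≈ a (m/3M)^(1/3)
    = (2.74 × 10⁸) × (3.67 × 10²¹ / (3 × 1.04 × 10²⁵))^(1/3)
    = 1.34 × 10⁷ m

1.34 × 10⁷ m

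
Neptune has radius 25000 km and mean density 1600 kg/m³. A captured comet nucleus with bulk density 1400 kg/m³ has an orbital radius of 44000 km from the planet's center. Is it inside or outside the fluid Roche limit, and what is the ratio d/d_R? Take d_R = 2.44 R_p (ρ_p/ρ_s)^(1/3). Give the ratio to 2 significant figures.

inside; d/d_R ≈ 0.69

d_R = 2.44 × (25000 km) × (1600/1400)^(1/3) = 63780 km
d/d_R = (44000) / (63780) = 0.69
Since d/d_R < 1, the body is inside the Roche limit.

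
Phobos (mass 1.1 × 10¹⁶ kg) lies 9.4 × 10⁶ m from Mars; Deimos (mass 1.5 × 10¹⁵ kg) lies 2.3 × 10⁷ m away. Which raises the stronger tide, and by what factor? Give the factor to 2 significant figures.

Phobos, by a factor of ≈ 110

Compare M/d³ for the two perturbers:
Phobos: (1.1 × 10¹⁶) / (9.4 × 10⁶)³ = 1.324 × 10⁻⁵
Deimos: (1.5 × 10¹⁵) / (2.3 × 10⁷)³ = 1.233 × 10⁻⁷
Ratio (larger/smaller) = 110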